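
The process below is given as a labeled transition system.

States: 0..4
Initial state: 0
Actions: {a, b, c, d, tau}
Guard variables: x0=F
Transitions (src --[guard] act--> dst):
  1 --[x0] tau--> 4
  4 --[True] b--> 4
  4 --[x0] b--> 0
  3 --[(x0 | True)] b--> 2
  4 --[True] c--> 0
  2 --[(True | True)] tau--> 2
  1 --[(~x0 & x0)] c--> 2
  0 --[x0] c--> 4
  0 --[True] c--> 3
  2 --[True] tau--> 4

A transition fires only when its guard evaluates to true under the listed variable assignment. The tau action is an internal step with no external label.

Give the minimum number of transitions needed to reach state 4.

Layered search for 4:
  Layer 0: {0}
  Layer 1: {3}
  Layer 2: {2}
  Layer 3: {4}
first hit 4 at d=3 via c·b·tau

Answer: 3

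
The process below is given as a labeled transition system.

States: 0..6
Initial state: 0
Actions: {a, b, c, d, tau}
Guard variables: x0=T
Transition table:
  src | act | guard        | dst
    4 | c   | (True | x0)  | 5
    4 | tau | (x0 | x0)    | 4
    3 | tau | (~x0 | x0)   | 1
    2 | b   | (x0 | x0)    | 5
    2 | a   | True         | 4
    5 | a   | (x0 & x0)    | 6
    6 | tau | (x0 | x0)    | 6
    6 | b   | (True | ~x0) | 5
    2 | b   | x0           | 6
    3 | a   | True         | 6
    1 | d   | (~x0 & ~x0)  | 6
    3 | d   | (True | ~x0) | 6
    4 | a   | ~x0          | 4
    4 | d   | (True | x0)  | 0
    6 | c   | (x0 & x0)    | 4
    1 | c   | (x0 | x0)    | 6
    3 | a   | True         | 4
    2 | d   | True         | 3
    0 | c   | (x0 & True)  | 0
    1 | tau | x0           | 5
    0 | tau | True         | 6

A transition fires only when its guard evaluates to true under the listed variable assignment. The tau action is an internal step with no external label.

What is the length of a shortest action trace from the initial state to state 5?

Answer: 2

Analysis:
Breadth-first toward 5:
  depth 0: {0}
  depth 1: {6}
  depth 2: {4,5}
depth(5)=2, e.g. tau·b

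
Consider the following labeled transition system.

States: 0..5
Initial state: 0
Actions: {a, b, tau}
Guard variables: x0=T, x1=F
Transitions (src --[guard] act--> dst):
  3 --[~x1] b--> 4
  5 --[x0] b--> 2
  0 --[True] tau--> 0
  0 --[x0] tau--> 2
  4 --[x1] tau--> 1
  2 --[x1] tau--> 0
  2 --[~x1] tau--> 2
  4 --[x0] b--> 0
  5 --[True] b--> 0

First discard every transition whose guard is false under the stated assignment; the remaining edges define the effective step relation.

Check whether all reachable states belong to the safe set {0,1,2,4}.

Answer: INVARIANT HOLDS

Trace:
Inv-set: {0,1,2,4}
Reachable = {0,2}
  0: safe
  2: safe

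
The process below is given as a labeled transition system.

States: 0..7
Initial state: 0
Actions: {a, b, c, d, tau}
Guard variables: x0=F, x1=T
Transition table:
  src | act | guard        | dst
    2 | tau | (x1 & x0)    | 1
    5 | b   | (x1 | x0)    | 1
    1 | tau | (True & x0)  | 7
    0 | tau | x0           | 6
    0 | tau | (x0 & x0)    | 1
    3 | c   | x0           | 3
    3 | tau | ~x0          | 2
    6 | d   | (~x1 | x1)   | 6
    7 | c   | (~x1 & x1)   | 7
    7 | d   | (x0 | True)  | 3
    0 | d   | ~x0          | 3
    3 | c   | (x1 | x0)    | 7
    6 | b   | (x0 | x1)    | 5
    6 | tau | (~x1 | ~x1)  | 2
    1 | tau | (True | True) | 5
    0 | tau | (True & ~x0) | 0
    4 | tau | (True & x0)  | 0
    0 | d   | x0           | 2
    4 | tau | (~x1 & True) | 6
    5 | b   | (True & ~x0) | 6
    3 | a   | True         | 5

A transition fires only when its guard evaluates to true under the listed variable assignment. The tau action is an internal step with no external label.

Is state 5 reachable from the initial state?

Answer: REACHABLE

Analysis:
Guard filter leaves 11 enabled edge(s).
depth 0: {0}
depth 1: {3}  total {0,3}
depth 2: {2,5,7}  total {0,2,3,5,7}
depth 3: {1,6}  total {0,1,2,3,5,6,7}
Reachable = {0,1,2,3,5,6,7}
Path to 5: d·a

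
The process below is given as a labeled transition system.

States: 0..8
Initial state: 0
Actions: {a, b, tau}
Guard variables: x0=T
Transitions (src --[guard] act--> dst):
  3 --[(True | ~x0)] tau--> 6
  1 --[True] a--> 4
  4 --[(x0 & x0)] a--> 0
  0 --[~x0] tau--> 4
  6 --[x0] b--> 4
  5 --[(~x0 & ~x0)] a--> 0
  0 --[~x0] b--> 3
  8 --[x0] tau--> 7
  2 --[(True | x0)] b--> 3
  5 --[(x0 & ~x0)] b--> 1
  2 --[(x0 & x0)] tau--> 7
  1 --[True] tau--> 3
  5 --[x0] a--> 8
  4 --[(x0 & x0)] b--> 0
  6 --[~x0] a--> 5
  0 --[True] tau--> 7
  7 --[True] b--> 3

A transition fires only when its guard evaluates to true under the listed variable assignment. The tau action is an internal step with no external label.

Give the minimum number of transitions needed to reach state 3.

Answer: 2

Analysis:
BFS to 3:
  Layer 0: {0}
  Layer 1: {7}
  Layer 2: {3}
depth(3)=2, e.g. tau·b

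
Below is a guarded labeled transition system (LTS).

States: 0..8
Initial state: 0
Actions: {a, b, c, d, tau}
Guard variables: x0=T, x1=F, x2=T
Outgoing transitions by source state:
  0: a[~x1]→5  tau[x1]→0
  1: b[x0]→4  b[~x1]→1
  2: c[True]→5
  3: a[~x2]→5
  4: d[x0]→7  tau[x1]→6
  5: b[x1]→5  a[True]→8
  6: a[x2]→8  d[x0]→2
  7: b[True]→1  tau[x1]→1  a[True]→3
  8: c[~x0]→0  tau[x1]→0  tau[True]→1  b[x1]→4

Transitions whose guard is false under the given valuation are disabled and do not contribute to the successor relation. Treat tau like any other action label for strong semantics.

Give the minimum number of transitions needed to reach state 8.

Answer: 2

Analysis:
Breadth-first toward 8:
  L0 = {0}
  L1 = {5}
  L2 = {8}
8 enters at depth 2; path a·a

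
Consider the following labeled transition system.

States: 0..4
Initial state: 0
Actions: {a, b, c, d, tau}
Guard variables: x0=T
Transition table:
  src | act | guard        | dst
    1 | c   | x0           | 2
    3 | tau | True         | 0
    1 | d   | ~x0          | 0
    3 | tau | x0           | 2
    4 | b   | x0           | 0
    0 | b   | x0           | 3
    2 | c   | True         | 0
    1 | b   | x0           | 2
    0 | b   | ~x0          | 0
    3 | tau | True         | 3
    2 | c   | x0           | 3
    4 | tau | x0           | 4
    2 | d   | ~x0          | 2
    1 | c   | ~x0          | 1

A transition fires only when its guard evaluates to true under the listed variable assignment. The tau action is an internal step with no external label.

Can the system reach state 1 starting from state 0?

Guard filter leaves 10 enabled edge(s).
depth 0: {0}
depth 1: {3}  cumulative {0,3}
depth 2: {2}  cumulative {0,2,3}
Reachable = {0,2,3}

Answer: UNREACHABLE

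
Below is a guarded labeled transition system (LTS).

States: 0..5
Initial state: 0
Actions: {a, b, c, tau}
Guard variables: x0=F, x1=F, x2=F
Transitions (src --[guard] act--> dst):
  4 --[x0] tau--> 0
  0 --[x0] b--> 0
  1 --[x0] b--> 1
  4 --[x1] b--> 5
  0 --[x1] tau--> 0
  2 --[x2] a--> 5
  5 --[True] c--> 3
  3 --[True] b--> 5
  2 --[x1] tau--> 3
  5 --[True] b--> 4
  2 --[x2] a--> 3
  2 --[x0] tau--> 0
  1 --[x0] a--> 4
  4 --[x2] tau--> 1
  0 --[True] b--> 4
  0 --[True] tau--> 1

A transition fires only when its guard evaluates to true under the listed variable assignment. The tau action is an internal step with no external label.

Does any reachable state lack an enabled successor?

Reachable = {0,1,4}
  0: b→4  tau→1  [2 out]
  1: ∅  [STUCK]
  4: ∅  [STUCK]
witness 1: tau

Answer: DEADLOCK at state 1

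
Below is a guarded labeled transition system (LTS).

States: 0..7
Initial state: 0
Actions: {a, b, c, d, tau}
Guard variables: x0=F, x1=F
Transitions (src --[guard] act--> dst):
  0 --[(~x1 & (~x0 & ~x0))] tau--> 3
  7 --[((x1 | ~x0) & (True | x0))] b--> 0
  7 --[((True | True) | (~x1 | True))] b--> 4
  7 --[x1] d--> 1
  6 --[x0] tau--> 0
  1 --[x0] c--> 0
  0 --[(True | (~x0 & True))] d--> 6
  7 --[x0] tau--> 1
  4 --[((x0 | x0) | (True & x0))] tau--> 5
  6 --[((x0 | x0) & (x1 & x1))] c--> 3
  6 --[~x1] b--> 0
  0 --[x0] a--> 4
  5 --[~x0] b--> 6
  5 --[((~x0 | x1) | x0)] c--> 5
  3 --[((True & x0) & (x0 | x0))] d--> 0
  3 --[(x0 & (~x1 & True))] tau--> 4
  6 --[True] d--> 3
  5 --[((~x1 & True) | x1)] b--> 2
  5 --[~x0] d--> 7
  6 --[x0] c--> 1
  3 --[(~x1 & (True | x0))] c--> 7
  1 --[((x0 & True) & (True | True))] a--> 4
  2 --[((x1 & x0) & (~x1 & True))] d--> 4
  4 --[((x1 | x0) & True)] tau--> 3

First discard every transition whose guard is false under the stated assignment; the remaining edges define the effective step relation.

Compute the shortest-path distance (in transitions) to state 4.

Answer: 3

Trace:
Breadth-first toward 4:
  L0 = {0}
  L1 = {3,6}
  L2 = {7}
  L3 = {4}
depth(4)=3, e.g. tau·c·b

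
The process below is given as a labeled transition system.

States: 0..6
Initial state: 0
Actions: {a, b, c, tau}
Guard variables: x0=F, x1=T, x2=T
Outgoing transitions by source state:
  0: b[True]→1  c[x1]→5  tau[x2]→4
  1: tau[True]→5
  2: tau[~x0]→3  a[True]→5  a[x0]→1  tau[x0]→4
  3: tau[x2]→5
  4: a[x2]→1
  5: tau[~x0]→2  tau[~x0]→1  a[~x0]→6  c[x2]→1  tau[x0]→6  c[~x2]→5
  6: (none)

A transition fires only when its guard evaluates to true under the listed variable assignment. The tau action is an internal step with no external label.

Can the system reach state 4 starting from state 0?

After dropping false guards: 12 live edges.
depth 0: {0}
depth 1: {1,4,5}  total {0,1,4,5}
depth 2: {2,6}  total {0,1,2,4,5,6}
depth 3: {3}  total {0,1,2,3,4,5,6}
R = {0,1,2,3,4,5,6}
witness 4: tau

Answer: REACHABLE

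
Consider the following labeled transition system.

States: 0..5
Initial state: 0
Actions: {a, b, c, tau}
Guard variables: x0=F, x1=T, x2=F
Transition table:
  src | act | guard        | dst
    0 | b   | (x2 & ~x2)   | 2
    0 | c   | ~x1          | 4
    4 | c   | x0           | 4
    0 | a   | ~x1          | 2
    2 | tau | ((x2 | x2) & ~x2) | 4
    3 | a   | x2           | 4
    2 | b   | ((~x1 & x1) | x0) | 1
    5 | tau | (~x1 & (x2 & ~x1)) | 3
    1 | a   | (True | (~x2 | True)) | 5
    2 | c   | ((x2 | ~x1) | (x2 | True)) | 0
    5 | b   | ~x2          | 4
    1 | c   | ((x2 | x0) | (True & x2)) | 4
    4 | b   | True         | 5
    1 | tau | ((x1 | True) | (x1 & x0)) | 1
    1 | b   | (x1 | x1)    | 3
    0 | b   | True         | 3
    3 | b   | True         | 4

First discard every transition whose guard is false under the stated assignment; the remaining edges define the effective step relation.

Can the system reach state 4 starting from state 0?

Answer: REACHABLE

Trace:
8 transition(s) survive guard evaluation.
L0 = {0}
L1 = {3}  total {0,3}
L2 = {4}  total {0,3,4}
L3 = {5}  total {0,3,4,5}
Reach set: {0,3,4,5}
trace reaching 4: b·b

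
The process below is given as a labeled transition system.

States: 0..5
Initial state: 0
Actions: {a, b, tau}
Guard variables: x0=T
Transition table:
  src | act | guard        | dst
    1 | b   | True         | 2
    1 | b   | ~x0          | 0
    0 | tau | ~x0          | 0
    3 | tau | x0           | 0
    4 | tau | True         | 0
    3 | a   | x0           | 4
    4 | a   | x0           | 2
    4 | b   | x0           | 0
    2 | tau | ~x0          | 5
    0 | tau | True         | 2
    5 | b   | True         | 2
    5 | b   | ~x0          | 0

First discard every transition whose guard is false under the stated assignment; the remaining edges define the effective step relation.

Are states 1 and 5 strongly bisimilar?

Answer: BISIMILAR

Working:
Bisimulation quotient by refinement:
  π0 = {{0,1,2,3,4,5}}
  π1 = {{0},{1,5},{2},{3},{4}}
stable after 2 split(s): 5 block(s)
class of 1: {1,5}; class of 5: {1,5}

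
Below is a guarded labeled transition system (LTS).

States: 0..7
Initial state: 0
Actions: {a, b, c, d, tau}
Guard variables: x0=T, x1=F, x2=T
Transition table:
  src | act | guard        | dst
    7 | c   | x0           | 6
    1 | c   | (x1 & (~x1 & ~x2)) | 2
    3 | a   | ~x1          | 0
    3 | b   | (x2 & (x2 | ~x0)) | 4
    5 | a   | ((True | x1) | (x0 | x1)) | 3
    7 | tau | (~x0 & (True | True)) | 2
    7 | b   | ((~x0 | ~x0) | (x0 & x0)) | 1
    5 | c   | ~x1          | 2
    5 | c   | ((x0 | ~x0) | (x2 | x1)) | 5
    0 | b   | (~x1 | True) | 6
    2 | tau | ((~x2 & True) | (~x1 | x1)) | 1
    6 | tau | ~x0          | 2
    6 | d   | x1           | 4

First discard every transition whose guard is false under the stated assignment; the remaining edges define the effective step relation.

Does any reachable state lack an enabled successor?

Answer: DEADLOCK at state 6

Trace:
R = {0,6}
  0: b→6  [1 out]
  6: ∅  [STUCK]
witness 6: b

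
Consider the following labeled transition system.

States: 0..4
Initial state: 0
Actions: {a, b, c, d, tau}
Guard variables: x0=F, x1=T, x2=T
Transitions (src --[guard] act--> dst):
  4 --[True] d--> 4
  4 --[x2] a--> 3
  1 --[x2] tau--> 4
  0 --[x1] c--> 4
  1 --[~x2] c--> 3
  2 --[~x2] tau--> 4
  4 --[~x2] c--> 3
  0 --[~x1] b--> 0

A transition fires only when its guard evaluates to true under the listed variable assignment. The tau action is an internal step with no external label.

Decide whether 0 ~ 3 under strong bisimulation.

Compute ~ classes (split until stable):
  π0 = {{0,1,2,3,4}}
  π1 = {{0},{1},{2,3},{4}}
Fixed point at round 2; 4 class(es).
class of 0: {0}; class of 3: {2,3}

Answer: NOT BISIMILAR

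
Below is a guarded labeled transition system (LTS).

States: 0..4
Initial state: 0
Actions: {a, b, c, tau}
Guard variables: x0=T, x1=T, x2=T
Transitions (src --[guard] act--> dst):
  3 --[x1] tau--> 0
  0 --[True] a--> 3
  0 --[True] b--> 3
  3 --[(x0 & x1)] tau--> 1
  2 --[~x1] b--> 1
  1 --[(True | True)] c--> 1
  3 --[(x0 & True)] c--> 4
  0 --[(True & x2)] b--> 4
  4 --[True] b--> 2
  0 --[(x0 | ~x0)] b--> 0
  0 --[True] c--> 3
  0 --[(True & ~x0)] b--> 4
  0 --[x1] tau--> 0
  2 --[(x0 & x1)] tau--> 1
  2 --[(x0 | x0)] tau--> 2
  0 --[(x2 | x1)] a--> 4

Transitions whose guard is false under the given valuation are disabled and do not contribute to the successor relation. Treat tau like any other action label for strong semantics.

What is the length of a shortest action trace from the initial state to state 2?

Breadth-first toward 2:
  Layer 0: {0}
  Layer 1: {3,4}
  Layer 2: {1,2}
first hit 2 at d=2 via a·b

Answer: 2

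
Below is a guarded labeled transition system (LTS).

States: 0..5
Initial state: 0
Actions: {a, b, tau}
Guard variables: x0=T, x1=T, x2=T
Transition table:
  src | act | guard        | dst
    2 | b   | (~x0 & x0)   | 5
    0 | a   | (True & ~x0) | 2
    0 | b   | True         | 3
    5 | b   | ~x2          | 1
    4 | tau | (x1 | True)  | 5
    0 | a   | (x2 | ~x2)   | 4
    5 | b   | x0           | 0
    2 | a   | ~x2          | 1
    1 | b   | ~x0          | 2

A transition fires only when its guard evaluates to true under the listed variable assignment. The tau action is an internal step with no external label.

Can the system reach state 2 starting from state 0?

Answer: UNREACHABLE

Analysis:
4 transition(s) survive guard evaluation.
depth 0: {0}
depth 1: {3,4}  now seen {0,3,4}
depth 2: {5}  now seen {0,3,4,5}
Reach set: {0,3,4,5}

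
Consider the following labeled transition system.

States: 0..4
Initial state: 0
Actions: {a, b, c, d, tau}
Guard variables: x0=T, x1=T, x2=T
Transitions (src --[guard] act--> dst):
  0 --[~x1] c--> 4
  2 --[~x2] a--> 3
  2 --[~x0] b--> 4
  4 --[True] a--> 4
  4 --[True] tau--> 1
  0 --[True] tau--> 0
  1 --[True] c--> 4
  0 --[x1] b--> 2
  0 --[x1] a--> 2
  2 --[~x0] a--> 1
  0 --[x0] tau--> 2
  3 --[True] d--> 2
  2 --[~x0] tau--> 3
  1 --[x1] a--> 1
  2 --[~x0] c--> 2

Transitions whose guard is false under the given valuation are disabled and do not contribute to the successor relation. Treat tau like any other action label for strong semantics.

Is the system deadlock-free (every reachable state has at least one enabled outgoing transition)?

Answer: DEADLOCK at state 2

Trace:
Reachable = {0,2}
  0: a→2  b→2  tau→0  tau→2  [4 exit(s)]
  2: ∅  [STUCK]
witness 2: tau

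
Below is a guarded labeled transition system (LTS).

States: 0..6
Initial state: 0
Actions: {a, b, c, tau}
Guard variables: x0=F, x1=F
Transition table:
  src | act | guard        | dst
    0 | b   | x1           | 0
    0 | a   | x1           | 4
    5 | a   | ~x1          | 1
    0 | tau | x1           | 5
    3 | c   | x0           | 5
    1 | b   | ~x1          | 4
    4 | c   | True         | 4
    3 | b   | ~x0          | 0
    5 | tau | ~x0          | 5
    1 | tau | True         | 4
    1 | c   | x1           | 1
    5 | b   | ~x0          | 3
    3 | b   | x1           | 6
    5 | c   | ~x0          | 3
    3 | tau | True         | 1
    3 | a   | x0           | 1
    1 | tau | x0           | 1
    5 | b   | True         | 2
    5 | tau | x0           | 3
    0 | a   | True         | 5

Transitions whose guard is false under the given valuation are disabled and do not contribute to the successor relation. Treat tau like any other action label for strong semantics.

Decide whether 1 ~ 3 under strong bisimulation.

Refine partition for ~:
  round 0: {{0,1,2,3,4,5,6}}
  round 1: {{0},{1,3},{2,6},{4},{5}}
  round 2: {{0},{1},{2,6},{3},{4},{5}}
stable after 3 split(s): 6 block(s)
1∈{1}, 3∈{3}

Answer: NOT BISIMILAR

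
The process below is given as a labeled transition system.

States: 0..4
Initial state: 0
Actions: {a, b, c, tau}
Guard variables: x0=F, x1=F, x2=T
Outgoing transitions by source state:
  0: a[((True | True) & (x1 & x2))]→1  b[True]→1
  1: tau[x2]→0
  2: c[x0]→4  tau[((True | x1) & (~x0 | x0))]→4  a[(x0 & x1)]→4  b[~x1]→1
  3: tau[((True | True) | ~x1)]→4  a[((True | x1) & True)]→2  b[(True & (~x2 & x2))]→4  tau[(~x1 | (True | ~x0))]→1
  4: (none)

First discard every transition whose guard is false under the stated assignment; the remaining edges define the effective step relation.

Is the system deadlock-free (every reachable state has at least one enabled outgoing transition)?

Answer: DEADLOCK-FREE

Analysis:
Reachable = {0,1}
  0: b→1  [1 out]
  1: tau→0  [1 out]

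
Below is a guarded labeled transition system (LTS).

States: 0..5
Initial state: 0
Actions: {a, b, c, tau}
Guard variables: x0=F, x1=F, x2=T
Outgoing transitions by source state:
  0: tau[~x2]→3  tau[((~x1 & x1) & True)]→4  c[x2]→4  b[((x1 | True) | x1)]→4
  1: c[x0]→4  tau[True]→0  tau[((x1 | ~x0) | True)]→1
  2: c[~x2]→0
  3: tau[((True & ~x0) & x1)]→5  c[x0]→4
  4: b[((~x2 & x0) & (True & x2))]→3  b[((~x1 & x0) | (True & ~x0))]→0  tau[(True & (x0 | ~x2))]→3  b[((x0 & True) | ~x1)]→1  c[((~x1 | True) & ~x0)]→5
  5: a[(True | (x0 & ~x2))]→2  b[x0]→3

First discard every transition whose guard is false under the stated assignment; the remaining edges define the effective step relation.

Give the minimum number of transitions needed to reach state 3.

Answer: UNREACHABLE

Analysis:
Layered search for 3:
  depth 0: {0}
  depth 1: {4}
  depth 2: {1,5}
  depth 3: {2}
3 never appears.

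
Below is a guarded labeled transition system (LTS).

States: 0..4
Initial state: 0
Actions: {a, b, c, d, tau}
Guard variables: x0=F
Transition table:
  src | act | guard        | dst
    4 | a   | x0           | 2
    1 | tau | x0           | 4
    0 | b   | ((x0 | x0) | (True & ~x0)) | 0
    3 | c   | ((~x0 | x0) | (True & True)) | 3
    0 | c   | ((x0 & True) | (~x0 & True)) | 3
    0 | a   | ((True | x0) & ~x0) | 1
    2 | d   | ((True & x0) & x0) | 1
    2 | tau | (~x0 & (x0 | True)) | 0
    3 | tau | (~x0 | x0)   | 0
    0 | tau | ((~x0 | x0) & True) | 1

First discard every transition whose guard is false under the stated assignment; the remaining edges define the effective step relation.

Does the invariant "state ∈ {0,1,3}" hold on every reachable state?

Answer: INVARIANT HOLDS

Working:
Safe = {0,1,3}
R = {0,1,3}
  0: ✓
  1: ✓
  3: ✓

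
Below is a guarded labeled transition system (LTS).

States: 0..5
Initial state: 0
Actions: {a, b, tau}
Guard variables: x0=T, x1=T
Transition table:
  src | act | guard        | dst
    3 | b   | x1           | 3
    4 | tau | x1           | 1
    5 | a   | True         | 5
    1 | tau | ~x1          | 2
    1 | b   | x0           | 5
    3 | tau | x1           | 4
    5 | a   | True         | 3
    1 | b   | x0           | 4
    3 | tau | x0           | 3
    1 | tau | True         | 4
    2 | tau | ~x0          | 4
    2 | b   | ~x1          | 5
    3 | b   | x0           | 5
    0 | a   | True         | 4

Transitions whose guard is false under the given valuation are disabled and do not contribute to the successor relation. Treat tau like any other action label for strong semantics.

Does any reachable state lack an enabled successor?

Answer: DEADLOCK-FREE

Analysis:
Reach set: {0,1,3,4,5}
  0: a→4  [1 exit(s)]
  1: b→4  b→5  tau→4  [3 exit(s)]
  3: b→3  b→5  tau→3  tau→4  [4 exit(s)]
  4: tau→1  [1 exit(s)]
  5: a→3  a→5  [2 exit(s)]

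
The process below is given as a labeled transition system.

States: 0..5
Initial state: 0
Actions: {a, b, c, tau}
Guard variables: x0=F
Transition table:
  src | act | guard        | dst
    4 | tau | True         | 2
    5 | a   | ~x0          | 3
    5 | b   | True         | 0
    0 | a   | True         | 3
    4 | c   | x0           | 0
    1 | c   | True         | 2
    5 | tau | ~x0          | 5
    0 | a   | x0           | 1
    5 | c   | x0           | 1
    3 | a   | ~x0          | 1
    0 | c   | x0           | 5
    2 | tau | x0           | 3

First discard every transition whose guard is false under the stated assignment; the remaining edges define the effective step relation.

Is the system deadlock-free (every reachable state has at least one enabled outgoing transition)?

Answer: DEADLOCK at state 2

Working:
Reachable = {0,1,2,3}
  0: a→3  [1 out]
  1: c→2  [1 out]
  2: ∅  [deadlock]
  3: a→1  [1 out]
trace reaching 2: a·a·c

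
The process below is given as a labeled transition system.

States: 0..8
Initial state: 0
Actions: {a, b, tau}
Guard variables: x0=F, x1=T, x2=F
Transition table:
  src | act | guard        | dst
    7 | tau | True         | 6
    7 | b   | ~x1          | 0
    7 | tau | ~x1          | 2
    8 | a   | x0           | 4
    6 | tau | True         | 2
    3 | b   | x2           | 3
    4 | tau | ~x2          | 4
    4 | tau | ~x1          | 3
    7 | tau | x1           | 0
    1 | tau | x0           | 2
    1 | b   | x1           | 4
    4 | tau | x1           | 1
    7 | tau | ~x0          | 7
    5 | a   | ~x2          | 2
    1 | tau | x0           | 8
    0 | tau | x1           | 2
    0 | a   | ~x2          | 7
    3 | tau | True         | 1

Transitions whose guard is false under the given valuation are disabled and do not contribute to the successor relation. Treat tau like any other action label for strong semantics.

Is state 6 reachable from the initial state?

After dropping false guards: 11 live edges.
depth 0: {0}
depth 1: {2,7}  cumulative {0,2,7}
depth 2: {6}  cumulative {0,2,6,7}
R = {0,2,6,7}
Path to 6: a·tau

Answer: REACHABLE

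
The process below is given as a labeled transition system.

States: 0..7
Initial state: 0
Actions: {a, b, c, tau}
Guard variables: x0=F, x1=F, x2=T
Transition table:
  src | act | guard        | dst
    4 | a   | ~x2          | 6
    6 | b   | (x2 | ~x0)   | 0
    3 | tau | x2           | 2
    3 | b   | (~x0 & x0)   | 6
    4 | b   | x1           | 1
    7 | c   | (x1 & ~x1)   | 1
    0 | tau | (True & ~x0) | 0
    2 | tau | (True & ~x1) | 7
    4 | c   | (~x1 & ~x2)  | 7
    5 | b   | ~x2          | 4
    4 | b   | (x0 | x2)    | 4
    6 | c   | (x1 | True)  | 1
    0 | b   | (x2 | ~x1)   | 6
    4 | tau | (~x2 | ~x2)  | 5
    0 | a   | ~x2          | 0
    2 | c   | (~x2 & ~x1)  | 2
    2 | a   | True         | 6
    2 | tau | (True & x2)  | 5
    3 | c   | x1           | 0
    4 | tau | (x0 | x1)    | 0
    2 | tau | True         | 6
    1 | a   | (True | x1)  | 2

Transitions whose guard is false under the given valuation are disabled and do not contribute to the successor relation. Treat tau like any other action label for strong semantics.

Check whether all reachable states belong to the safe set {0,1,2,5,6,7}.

Answer: INVARIANT HOLDS

Analysis:
Safe = {0,1,2,5,6,7}
Reach set: {0,1,2,5,6,7}
  0: ok
  1: ok
  2: ok
  5: ok
  6: ok
  7: ok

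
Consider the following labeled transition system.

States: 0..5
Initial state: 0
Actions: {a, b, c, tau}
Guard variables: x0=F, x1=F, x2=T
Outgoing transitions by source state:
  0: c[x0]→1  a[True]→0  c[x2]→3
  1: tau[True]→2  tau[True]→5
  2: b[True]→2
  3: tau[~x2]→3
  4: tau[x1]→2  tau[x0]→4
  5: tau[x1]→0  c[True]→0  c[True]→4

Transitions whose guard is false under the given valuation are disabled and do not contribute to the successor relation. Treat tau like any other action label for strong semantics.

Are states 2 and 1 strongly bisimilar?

Compute ~ classes (split until stable):
  P[0] = {{0,1,2,3,4,5}}
  P[1] = {{0},{1},{2},{3,4},{5}}
stable after 2 split(s): 5 block(s)
class of 2: {2}; class of 1: {1}

Answer: NOT BISIMILAR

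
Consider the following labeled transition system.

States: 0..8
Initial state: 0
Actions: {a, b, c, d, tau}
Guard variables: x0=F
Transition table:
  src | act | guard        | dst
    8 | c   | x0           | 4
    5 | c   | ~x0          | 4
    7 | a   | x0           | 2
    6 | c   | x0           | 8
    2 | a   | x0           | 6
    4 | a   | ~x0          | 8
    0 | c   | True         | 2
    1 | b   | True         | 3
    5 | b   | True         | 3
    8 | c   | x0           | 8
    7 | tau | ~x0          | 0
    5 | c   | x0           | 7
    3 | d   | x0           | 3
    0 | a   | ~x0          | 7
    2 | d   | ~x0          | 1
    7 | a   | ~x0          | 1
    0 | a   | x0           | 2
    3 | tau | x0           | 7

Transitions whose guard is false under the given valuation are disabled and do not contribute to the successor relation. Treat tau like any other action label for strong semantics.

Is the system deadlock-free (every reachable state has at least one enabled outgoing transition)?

Answer: DEADLOCK at state 3

Analysis:
Reachable = {0,1,2,3,7}
  0: a→7  c→2  [2 out]
  1: b→3  [1 out]
  2: d→1  [1 out]
  3: ∅  [STUCK]
  7: a→1  tau→0  [2 out]
trace reaching 3: c·d·b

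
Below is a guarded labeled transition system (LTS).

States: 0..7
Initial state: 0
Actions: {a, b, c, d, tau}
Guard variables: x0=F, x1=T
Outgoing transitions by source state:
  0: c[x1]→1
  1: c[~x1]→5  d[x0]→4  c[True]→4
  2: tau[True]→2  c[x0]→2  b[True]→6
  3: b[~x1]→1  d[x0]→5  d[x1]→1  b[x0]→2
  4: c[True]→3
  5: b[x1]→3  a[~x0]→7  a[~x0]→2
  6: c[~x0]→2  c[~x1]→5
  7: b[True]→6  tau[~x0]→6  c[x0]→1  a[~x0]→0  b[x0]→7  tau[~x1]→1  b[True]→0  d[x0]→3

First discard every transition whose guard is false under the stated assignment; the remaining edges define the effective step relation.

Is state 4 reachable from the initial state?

Answer: REACHABLE

Trace:
14 transition(s) survive guard evaluation.
Layer 0: {0}
Layer 1: {1}  now seen {0,1}
Layer 2: {4}  now seen {0,1,4}
Layer 3: {3}  now seen {0,1,3,4}
R = {0,1,3,4}
witness 4: c·c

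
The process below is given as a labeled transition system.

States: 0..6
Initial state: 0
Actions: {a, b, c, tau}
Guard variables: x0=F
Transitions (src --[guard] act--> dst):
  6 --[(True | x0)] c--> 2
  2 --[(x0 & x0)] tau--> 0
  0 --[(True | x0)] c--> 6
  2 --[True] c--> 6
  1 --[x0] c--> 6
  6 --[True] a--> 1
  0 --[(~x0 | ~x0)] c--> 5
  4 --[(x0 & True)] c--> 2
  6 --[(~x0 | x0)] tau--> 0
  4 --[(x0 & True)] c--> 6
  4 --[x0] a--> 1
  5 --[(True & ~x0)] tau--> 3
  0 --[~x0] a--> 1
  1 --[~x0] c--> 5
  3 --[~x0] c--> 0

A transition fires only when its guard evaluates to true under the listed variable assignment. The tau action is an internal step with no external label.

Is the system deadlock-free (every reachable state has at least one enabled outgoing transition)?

Answer: DEADLOCK-FREE

Analysis:
Reachable = {0,1,2,3,5,6}
  0: a→1  c→5  c→6  [3 exit(s)]
  1: c→5  [1 exit(s)]
  2: c→6  [1 exit(s)]
  3: c→0  [1 exit(s)]
  5: tau→3  [1 exit(s)]
  6: a→1  c→2  tau→0  [3 exit(s)]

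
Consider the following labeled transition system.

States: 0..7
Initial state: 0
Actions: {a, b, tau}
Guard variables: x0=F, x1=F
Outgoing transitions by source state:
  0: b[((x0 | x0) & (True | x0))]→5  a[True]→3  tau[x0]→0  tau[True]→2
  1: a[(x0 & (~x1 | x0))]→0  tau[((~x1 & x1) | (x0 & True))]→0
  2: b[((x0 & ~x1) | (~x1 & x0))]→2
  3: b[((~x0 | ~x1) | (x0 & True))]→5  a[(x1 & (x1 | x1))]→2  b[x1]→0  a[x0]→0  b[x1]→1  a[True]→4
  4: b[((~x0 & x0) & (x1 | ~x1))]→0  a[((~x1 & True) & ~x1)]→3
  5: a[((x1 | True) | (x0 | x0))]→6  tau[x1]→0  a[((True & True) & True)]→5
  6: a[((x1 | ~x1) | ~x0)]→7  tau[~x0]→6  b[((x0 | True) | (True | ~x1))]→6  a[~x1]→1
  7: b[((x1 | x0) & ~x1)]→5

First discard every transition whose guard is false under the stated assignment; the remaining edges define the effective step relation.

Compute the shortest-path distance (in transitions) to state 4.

BFS to 4:
  Layer 0: {0}
  Layer 1: {2,3}
  Layer 2: {4,5}
first hit 4 at d=2 via a·a

Answer: 2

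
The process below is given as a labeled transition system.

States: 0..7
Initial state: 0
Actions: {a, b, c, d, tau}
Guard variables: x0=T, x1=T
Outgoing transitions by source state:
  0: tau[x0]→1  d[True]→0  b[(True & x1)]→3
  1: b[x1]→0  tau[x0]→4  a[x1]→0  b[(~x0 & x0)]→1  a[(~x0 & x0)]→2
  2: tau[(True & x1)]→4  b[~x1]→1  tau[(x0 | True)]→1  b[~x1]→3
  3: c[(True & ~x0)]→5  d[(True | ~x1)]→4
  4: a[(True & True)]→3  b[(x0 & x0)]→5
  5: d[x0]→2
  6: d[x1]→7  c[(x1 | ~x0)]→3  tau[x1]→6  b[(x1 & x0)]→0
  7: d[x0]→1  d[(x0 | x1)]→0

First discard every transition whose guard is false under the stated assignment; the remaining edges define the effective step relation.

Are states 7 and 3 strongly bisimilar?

Answer: NOT BISIMILAR

Analysis:
Bisimulation quotient by refinement:
  π0 = {{0,1,2,3,4,5,6,7}}
  π1 = {{0},{1},{2},{3,5,7},{4},{6}}
  π2 = {{0},{1},{2},{3},{4},{5},{6},{7}}
8 equivalence class(es) (converged in 3)
[7]={7}  [3]={3}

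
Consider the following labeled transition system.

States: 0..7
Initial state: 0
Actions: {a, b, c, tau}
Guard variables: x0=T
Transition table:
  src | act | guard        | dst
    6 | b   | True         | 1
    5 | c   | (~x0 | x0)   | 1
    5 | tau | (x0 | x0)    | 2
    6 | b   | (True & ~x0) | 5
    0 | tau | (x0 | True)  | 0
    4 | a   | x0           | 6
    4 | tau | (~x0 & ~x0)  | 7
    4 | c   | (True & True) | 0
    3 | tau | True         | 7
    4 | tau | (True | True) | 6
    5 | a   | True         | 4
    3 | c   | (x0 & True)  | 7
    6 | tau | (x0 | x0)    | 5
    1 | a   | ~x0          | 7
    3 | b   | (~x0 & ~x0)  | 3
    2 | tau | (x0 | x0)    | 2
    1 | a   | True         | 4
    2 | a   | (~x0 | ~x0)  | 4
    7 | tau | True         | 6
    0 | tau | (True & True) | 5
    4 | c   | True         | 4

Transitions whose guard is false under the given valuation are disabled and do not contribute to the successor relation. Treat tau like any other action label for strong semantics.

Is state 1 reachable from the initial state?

After dropping false guards: 16 live edges.
Layer 0: {0}
Layer 1: {5}  now seen {0,5}
Layer 2: {1,2,4}  now seen {0,1,2,4,5}
Layer 3: {6}  now seen {0,1,2,4,5,6}
Reach set: {0,1,2,4,5,6}
witness 1: tau·c

Answer: REACHABLE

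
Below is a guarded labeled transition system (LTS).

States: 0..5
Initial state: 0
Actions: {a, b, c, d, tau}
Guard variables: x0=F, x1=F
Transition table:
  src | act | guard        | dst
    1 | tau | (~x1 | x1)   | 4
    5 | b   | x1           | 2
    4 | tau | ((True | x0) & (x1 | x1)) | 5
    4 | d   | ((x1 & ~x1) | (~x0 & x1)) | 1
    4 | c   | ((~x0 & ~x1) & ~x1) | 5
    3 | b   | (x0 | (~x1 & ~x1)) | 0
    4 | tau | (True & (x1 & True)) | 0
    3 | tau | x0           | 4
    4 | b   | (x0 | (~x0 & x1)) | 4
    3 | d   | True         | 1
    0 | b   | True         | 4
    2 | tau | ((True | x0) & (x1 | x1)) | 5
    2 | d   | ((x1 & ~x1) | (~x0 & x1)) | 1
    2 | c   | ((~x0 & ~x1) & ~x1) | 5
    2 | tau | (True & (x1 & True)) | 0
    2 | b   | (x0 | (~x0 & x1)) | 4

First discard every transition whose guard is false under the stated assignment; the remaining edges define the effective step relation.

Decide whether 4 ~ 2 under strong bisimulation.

Compute ~ classes (split until stable):
  round 0: {{0,1,2,3,4,5}}
  round 1: {{0},{1},{2,4},{3},{5}}
stable after 2 split(s): 5 block(s)
4∈{2,4}, 2∈{2,4}

Answer: BISIMILAR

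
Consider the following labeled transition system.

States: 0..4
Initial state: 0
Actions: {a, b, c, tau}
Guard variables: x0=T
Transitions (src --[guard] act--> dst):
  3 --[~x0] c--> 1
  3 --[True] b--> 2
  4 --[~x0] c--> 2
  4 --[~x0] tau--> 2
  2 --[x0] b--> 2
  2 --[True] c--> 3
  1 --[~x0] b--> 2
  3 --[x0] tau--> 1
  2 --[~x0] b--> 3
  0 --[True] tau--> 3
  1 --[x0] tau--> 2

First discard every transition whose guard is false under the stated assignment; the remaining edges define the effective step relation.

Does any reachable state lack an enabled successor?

Reach set: {0,1,2,3}
  0: tau→3  [1 exit(s)]
  1: tau→2  [1 exit(s)]
  2: b→2  c→3  [2 exit(s)]
  3: b→2  tau→1  [2 exit(s)]

Answer: DEADLOCK-FREE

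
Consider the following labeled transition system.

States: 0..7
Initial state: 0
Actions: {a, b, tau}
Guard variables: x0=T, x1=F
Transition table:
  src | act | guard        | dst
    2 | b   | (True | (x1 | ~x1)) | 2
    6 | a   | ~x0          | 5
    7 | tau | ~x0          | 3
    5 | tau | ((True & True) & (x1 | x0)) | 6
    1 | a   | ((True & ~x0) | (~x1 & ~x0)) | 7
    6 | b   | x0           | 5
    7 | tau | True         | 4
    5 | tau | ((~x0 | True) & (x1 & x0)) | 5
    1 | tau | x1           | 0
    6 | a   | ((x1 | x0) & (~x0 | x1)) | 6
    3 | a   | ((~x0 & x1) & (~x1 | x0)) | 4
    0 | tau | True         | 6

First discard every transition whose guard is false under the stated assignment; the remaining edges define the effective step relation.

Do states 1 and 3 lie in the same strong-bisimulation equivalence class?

Answer: BISIMILAR

Analysis:
Refine partition for ~:
  round 0: {{0,1,2,3,4,5,6,7}}
  round 1: {{0,5,7},{1,3,4},{2,6}}
  round 2: {{0,5},{1,3,4},{2},{6},{7}}
5 equivalence class(es) (converged in 3)
1∈{1,3,4}, 3∈{1,3,4}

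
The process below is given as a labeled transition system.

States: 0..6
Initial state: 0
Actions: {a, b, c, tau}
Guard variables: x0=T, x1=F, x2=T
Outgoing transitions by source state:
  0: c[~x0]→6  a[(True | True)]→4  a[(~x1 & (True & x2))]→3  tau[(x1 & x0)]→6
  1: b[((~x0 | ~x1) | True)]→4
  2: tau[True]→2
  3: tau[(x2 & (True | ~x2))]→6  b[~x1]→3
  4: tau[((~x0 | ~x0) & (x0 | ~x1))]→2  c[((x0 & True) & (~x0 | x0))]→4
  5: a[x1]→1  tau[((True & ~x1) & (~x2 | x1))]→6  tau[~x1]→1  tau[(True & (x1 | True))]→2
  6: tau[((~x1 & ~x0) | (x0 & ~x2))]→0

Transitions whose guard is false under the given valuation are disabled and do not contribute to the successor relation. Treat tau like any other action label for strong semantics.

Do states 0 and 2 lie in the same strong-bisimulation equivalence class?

Answer: NOT BISIMILAR

Analysis:
Compute ~ classes (split until stable):
  round 0: {{0,1,2,3,4,5,6}}
  round 1: {{0},{1},{2,5},{3},{4},{6}}
  round 2: {{0},{1},{2},{3},{4},{5},{6}}
stable after 3 split(s): 7 block(s)
0∈{0}, 2∈{2}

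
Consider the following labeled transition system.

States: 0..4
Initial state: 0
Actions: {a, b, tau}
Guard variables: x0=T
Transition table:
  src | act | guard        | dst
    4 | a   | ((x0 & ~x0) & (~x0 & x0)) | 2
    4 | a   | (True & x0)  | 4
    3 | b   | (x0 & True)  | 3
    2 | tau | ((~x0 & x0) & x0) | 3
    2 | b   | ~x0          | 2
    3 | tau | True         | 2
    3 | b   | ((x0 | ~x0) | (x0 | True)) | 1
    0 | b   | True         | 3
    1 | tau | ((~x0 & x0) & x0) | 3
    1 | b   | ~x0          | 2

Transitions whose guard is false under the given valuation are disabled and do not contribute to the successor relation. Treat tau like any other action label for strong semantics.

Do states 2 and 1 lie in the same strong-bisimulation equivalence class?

Answer: BISIMILAR

Analysis:
Refine partition for ~:
  round 0: {{0,1,2,3,4}}
  round 1: {{0},{1,2},{3},{4}}
Fixed point at round 2; 4 class(es).
2∈{1,2}, 1∈{1,2}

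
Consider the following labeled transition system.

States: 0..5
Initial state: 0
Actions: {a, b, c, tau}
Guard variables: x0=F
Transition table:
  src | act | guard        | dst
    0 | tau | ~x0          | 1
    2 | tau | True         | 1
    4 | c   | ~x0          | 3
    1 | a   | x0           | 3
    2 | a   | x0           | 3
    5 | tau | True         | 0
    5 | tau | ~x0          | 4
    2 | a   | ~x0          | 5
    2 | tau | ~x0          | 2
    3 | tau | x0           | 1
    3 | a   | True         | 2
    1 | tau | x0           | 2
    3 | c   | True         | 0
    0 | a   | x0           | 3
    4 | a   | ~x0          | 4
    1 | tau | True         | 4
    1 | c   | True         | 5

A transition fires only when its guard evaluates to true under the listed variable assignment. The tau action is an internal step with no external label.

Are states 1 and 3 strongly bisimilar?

Bisimulation quotient by refinement:
  π0 = {{0,1,2,3,4,5}}
  π1 = {{0,5},{1},{2},{3,4}}
  π2 = {{0},{1},{2},{3},{4},{5}}
Fixed point at round 3; 6 class(es).
[1]={1}  [3]={3}

Answer: NOT BISIMILAR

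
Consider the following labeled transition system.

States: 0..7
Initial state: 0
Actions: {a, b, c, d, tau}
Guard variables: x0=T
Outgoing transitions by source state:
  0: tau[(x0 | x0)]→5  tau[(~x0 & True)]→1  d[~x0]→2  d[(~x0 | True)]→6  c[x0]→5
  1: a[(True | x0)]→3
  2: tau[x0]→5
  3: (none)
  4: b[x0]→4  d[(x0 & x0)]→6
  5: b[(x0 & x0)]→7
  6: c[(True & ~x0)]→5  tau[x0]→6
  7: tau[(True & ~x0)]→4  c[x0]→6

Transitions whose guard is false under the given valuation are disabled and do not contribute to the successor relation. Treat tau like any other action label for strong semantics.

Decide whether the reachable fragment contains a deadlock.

Answer: DEADLOCK-FREE

Working:
Reach set: {0,5,6,7}
  0: c→5  d→6  tau→5  [3 out]
  5: b→7  [1 out]
  6: tau→6  [1 out]
  7: c→6  [1 out]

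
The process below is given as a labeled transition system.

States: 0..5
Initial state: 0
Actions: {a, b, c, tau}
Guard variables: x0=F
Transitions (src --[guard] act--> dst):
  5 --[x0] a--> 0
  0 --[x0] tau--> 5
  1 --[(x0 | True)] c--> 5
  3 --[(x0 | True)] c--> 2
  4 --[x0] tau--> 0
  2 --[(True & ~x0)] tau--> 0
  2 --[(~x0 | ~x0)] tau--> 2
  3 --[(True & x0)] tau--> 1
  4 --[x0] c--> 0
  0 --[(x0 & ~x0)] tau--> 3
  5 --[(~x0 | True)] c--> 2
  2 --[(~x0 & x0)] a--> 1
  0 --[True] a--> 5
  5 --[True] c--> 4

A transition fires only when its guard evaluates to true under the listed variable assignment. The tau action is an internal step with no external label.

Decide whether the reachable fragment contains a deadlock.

Answer: DEADLOCK at state 4

Analysis:
Reach set: {0,2,4,5}
  0: a→5  [1 exit(s)]
  2: tau→0  tau→2  [2 exit(s)]
  4: ∅  [STUCK]
  5: c→2  c→4  [2 exit(s)]
trace reaching 4: a·c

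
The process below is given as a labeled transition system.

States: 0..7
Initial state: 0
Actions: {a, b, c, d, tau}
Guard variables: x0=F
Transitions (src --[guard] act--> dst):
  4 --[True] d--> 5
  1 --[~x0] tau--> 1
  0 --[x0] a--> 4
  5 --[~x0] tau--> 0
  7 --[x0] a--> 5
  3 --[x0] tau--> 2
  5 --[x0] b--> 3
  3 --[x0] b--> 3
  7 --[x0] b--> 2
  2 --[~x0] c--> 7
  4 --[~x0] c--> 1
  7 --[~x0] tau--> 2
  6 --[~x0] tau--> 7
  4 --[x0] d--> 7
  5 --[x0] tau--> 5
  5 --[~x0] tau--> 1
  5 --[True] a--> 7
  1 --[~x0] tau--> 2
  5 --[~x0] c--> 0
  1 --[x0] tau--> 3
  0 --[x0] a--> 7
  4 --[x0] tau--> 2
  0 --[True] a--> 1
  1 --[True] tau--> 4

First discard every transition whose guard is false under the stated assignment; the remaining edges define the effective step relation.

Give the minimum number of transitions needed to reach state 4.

Answer: 2

Working:
Breadth-first toward 4:
  depth 0: {0}
  depth 1: {1}
  depth 2: {2,4}
4 enters at depth 2; path a·tau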